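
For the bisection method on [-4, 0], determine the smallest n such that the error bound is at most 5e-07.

We need (b-a)/2^n ≤ 5e-07
(0 - (-4))/2^n ≤ 5e-07
4/2^n ≤ 5e-07
2^n ≥ 8000000
n ≥ log₂(8000000) = 22.93
n ≥ 23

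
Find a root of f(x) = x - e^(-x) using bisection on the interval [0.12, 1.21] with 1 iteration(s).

f(x) = x - e^(-x)
Initial interval: [0.12, 1.21]

Iteration 1:
  c_1 = (0.120000 + 1.210000)/2 = 0.665000
  f(c_1) = f(0.665000) = 0.150726
  f(a) × f(c) < 0, new interval: [0.120000, 0.665000]

After 1 iteration(s), the approximation is c_1 = 0.665000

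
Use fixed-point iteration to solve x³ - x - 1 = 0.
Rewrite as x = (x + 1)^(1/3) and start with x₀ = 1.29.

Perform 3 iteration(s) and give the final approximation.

Equation: x³ - x - 1 = 0
Fixed-point form: x = (x + 1)^(1/3)
x₀ = 1.29

x_1 = g(1.290000) = 1.318090
x_2 = g(1.318090) = 1.323458
x_3 = g(1.323458) = 1.324479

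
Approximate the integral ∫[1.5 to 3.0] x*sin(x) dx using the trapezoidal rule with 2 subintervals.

f(x) = x*sin(x)
a = 1.5, b = 3.0, n = 2
h = (b - a)/n = 0.750000

Trapezoidal rule: (h/2)[f(x₀) + 2f(x₁) + 2f(x₂) + ... + f(xₙ)]

x_0 = 1.5000, f(x_0) = 1.496242, coefficient = 1
x_1 = 2.2500, f(x_1) = 1.750665, coefficient = 2
x_2 = 3.0000, f(x_2) = 0.423360, coefficient = 1

I ≈ (0.750000/2) × 5.420932 = 2.032849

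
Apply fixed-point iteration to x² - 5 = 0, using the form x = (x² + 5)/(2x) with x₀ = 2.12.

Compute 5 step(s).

Equation: x² - 5 = 0
Fixed-point form: x = (x² + 5)/(2x)
x₀ = 2.12

x_1 = g(2.120000) = 2.239245
x_2 = g(2.239245) = 2.236070
x_3 = g(2.236070) = 2.236068
x_4 = g(2.236068) = 2.236068
x_5 = g(2.236068) = 2.236068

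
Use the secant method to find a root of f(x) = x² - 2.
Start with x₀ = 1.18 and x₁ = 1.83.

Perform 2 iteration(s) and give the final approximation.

f(x) = x² - 2
x₀ = 1.18, x₁ = 1.83

Secant formula: x_{n+1} = x_n - f(x_n)(x_n - x_{n-1})/(f(x_n) - f(x_{n-1}))

Iteration 1:
  f(1.180000) = -0.607600
  f(1.830000) = 1.348900
  x_2 = 1.830000 - 1.348900×(1.830000 - 1.180000)/(1.348900 - (-0.607600))
       = 1.381860
Iteration 2:
  f(1.830000) = 1.348900
  f(1.381860) = -0.090462
  x_3 = 1.381860 - (-0.090462)×(1.381860 - 1.830000)/(-0.090462 - 1.348900)
       = 1.410025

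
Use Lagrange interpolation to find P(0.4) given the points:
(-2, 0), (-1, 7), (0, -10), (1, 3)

Lagrange interpolation formula:
P(x) = Σ yᵢ × Lᵢ(x)
where Lᵢ(x) = Π_{j≠i} (x - xⱼ)/(xᵢ - xⱼ)

L_0(0.4) = (0.4 - (-1))/(-2 - (-1)) × (0.4 - 0)/(-2 - 0) × (0.4 - 1)/(-2 - 1) = 0.056000
L_1(0.4) = (0.4 - (-2))/(-1 - (-2)) × (0.4 - 0)/(-1 - 0) × (0.4 - 1)/(-1 - 1) = -0.288000
L_2(0.4) = (0.4 - (-2))/(0 - (-2)) × (0.4 - (-1))/(0 - (-1)) × (0.4 - 1)/(0 - 1) = 1.008000
L_3(0.4) = (0.4 - (-2))/(1 - (-2)) × (0.4 - (-1))/(1 - (-1)) × (0.4 - 0)/(1 - 0) = 0.224000

P(0.4) = 0×L_0(0.4) + 7×L_1(0.4) + (-10)×L_2(0.4) + 3×L_3(0.4)
P(0.4) = -11.424000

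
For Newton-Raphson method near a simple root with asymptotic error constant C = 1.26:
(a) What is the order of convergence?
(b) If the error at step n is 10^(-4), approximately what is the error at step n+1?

(a) Newton-Raphson has quadratic (order 2) convergence near simple roots.
    This means |e_{n+1}| ≈ C|e_n|².

(b) With |e_n| = 10^(-4) and C = 1.26:
    |e_{n+1}| ≈ 1.26 × (10^(-4))² = 1.26 × 10^(-8)

(a) 2 (quadratic); (b) |e_{n+1}| ≈ 1.260e-08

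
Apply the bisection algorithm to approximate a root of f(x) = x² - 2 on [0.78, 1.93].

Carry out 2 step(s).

f(x) = x² - 2
Initial interval: [0.78, 1.93]

Iteration 1:
  c_1 = (0.780000 + 1.930000)/2 = 1.355000
  f(c_1) = f(1.355000) = -0.163975
  f(a) × f(c) ≥ 0, new interval: [1.355000, 1.930000]
Iteration 2:
  c_2 = (1.355000 + 1.930000)/2 = 1.642500
  f(c_2) = f(1.642500) = 0.697806
  f(a) × f(c) < 0, new interval: [1.355000, 1.642500]

After 2 iteration(s), the approximation is c_2 = 1.642500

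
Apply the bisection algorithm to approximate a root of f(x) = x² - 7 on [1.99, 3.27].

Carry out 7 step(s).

f(x) = x² - 7
Initial interval: [1.99, 3.27]

Iteration 1:
  c_1 = (1.990000 + 3.270000)/2 = 2.630000
  f(c_1) = f(2.630000) = -0.083100
  f(a) × f(c) ≥ 0, new interval: [2.630000, 3.270000]
Iteration 2:
  c_2 = (2.630000 + 3.270000)/2 = 2.950000
  f(c_2) = f(2.950000) = 1.702500
  f(a) × f(c) < 0, new interval: [2.630000, 2.950000]
Iteration 3:
  c_3 = (2.630000 + 2.950000)/2 = 2.790000
  f(c_3) = f(2.790000) = 0.784100
  f(a) × f(c) < 0, new interval: [2.630000, 2.790000]
Iteration 4:
  c_4 = (2.630000 + 2.790000)/2 = 2.710000
  f(c_4) = f(2.710000) = 0.344100
  f(a) × f(c) < 0, new interval: [2.630000, 2.710000]
Iteration 5:
  c_5 = (2.630000 + 2.710000)/2 = 2.670000
  f(c_5) = f(2.670000) = 0.128900
  f(a) × f(c) < 0, new interval: [2.630000, 2.670000]
Iteration 6:
  c_6 = (2.630000 + 2.670000)/2 = 2.650000
  f(c_6) = f(2.650000) = 0.022500
  f(a) × f(c) < 0, new interval: [2.630000, 2.650000]
Iteration 7:
  c_7 = (2.630000 + 2.650000)/2 = 2.640000
  f(c_7) = f(2.640000) = -0.030400
  f(a) × f(c) ≥ 0, new interval: [2.640000, 2.650000]

After 7 iteration(s), the approximation is c_7 = 2.640000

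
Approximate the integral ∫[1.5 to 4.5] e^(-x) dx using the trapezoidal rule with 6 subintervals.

f(x) = e^(-x)
a = 1.5, b = 4.5, n = 6
h = (b - a)/n = 0.500000

Trapezoidal rule: (h/2)[f(x₀) + 2f(x₁) + 2f(x₂) + ... + f(xₙ)]

x_0 = 1.5000, f(x_0) = 0.223130, coefficient = 1
x_1 = 2.0000, f(x_1) = 0.135335, coefficient = 2
x_2 = 2.5000, f(x_2) = 0.082085, coefficient = 2
x_3 = 3.0000, f(x_3) = 0.049787, coefficient = 2
x_4 = 3.5000, f(x_4) = 0.030197, coefficient = 2
x_5 = 4.0000, f(x_5) = 0.018316, coefficient = 2
x_6 = 4.5000, f(x_6) = 0.011109, coefficient = 1

I ≈ (0.500000/2) × 0.865680 = 0.216420
Exact value: 0.212021
Error: 0.004399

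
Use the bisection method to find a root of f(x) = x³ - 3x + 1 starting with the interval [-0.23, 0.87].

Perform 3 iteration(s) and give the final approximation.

f(x) = x³ - 3x + 1
Initial interval: [-0.23, 0.87]

Iteration 1:
  c_1 = (-0.230000 + 0.870000)/2 = 0.320000
  f(c_1) = f(0.320000) = 0.072768
  f(a) × f(c) ≥ 0, new interval: [0.320000, 0.870000]
Iteration 2:
  c_2 = (0.320000 + 0.870000)/2 = 0.595000
  f(c_2) = f(0.595000) = -0.574355
  f(a) × f(c) < 0, new interval: [0.320000, 0.595000]
Iteration 3:
  c_3 = (0.320000 + 0.595000)/2 = 0.457500
  f(c_3) = f(0.457500) = -0.276742
  f(a) × f(c) < 0, new interval: [0.320000, 0.457500]

After 3 iteration(s), the approximation is c_3 = 0.457500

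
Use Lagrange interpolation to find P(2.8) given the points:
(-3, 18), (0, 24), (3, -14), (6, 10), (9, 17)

Lagrange interpolation formula:
P(x) = Σ yᵢ × Lᵢ(x)
where Lᵢ(x) = Π_{j≠i} (x - xⱼ)/(xᵢ - xⱼ)

L_0(2.8) = (2.8 - 0)/(-3 - 0) × (2.8 - 3)/(-3 - 3) × (2.8 - 6)/(-3 - 6) × (2.8 - 9)/(-3 - 9) = -0.005715
L_1(2.8) = (2.8 - (-3))/(0 - (-3)) × (2.8 - 3)/(0 - 3) × (2.8 - 6)/(0 - 6) × (2.8 - 9)/(0 - 9) = 0.047355
L_2(2.8) = (2.8 - (-3))/(3 - (-3)) × (2.8 - 0)/(3 - 0) × (2.8 - 6)/(3 - 6) × (2.8 - 9)/(3 - 9) = 0.994449
L_3(2.8) = (2.8 - (-3))/(6 - (-3)) × (2.8 - 0)/(6 - 0) × (2.8 - 3)/(6 - 3) × (2.8 - 9)/(6 - 9) = -0.041435
L_4(2.8) = (2.8 - (-3))/(9 - (-3)) × (2.8 - 0)/(9 - 0) × (2.8 - 3)/(9 - 3) × (2.8 - 6)/(9 - 6) = 0.005347

P(2.8) = 18×L_0(2.8) + 24×L_1(2.8) + (-14)×L_2(2.8) + 10×L_3(2.8) + 17×L_4(2.8)
P(2.8) = -13.212115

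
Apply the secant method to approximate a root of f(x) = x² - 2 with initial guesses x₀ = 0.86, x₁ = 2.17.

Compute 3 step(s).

f(x) = x² - 2
x₀ = 0.86, x₁ = 2.17

Secant formula: x_{n+1} = x_n - f(x_n)(x_n - x_{n-1})/(f(x_n) - f(x_{n-1}))

Iteration 1:
  f(0.860000) = -1.260400
  f(2.170000) = 2.708900
  x_2 = 2.170000 - 2.708900×(2.170000 - 0.860000)/(2.708900 - (-1.260400))
       = 1.275974
Iteration 2:
  f(2.170000) = 2.708900
  f(1.275974) = -0.371891
  x_3 = 1.275974 - (-0.371891)×(1.275974 - 2.170000)/(-0.371891 - 2.708900)
       = 1.383894
Iteration 3:
  f(1.275974) = -0.371891
  f(1.383894) = -0.084837
  x_4 = 1.383894 - (-0.084837)×(1.383894 - 1.275974)/(-0.084837 - (-0.371891))
       = 1.415789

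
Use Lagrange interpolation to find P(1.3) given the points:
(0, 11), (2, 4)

Lagrange interpolation formula:
P(x) = Σ yᵢ × Lᵢ(x)
where Lᵢ(x) = Π_{j≠i} (x - xⱼ)/(xᵢ - xⱼ)

L_0(1.3) = (1.3 - 2)/(0 - 2) = 0.350000
L_1(1.3) = (1.3 - 0)/(2 - 0) = 0.650000

P(1.3) = 11×L_0(1.3) + 4×L_1(1.3)
P(1.3) = 6.450000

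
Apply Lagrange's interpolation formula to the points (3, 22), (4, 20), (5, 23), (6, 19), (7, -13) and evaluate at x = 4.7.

Lagrange interpolation formula:
P(x) = Σ yᵢ × Lᵢ(x)
where Lᵢ(x) = Π_{j≠i} (x - xⱼ)/(xᵢ - xⱼ)

L_0(4.7) = (4.7 - 4)/(3 - 4) × (4.7 - 5)/(3 - 5) × (4.7 - 6)/(3 - 6) × (4.7 - 7)/(3 - 7) = -0.026162
L_1(4.7) = (4.7 - 3)/(4 - 3) × (4.7 - 5)/(4 - 5) × (4.7 - 6)/(4 - 6) × (4.7 - 7)/(4 - 7) = 0.254150
L_2(4.7) = (4.7 - 3)/(5 - 3) × (4.7 - 4)/(5 - 4) × (4.7 - 6)/(5 - 6) × (4.7 - 7)/(5 - 7) = 0.889525
L_3(4.7) = (4.7 - 3)/(6 - 3) × (4.7 - 4)/(6 - 4) × (4.7 - 5)/(6 - 5) × (4.7 - 7)/(6 - 7) = -0.136850
L_4(4.7) = (4.7 - 3)/(7 - 3) × (4.7 - 4)/(7 - 4) × (4.7 - 5)/(7 - 5) × (4.7 - 6)/(7 - 6) = 0.019337

P(4.7) = 22×L_0(4.7) + 20×L_1(4.7) + 23×L_2(4.7) + 19×L_3(4.7) + (-13)×L_4(4.7)
P(4.7) = 22.114963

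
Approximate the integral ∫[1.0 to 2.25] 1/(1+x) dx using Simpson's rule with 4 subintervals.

f(x) = 1/(1+x)
a = 1.0, b = 2.25, n = 4
h = (b - a)/n = 0.312500

Simpson's rule: (h/3)[f(x₀) + 4f(x₁) + 2f(x₂) + ... + f(xₙ)]

x_0 = 1.0000, f(x_0) = 0.500000, coefficient = 1
x_1 = 1.3125, f(x_1) = 0.432432, coefficient = 4
x_2 = 1.6250, f(x_2) = 0.380952, coefficient = 2
x_3 = 1.9375, f(x_3) = 0.340426, coefficient = 4
x_4 = 2.2500, f(x_4) = 0.307692, coefficient = 1

I ≈ (0.312500/3) × 4.661029 = 0.485524
Exact value: 0.485508
Error: 0.000016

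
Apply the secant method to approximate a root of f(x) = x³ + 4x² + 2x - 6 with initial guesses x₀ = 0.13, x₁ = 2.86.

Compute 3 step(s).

f(x) = x³ + 4x² + 2x - 6
x₀ = 0.13, x₁ = 2.86

Secant formula: x_{n+1} = x_n - f(x_n)(x_n - x_{n-1})/(f(x_n) - f(x_{n-1}))

Iteration 1:
  f(0.130000) = -5.670203
  f(2.860000) = 55.832056
  x_2 = 2.860000 - 55.832056×(2.860000 - 0.130000)/(55.832056 - (-5.670203))
       = 0.381692
Iteration 2:
  f(2.860000) = 55.832056
  f(0.381692) = -4.598250
  x_3 = 0.381692 - (-4.598250)×(0.381692 - 2.860000)/(-4.598250 - 55.832056)
       = 0.570271
Iteration 3:
  f(0.381692) = -4.598250
  f(0.570271) = -3.373162
  x_4 = 0.570271 - (-3.373162)×(0.570271 - 0.381692)/(-3.373162 - (-4.598250))
       = 1.089505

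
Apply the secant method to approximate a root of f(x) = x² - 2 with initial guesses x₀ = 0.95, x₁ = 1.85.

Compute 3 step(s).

f(x) = x² - 2
x₀ = 0.95, x₁ = 1.85

Secant formula: x_{n+1} = x_n - f(x_n)(x_n - x_{n-1})/(f(x_n) - f(x_{n-1}))

Iteration 1:
  f(0.950000) = -1.097500
  f(1.850000) = 1.422500
  x_2 = 1.850000 - 1.422500×(1.850000 - 0.950000)/(1.422500 - (-1.097500))
       = 1.341964
Iteration 2:
  f(1.850000) = 1.422500
  f(1.341964) = -0.199132
  x_3 = 1.341964 - (-0.199132)×(1.341964 - 1.850000)/(-0.199132 - 1.422500)
       = 1.404350
Iteration 3:
  f(1.341964) = -0.199132
  f(1.404350) = -0.027802
  x_4 = 1.404350 - (-0.027802)×(1.404350 - 1.341964)/(-0.027802 - (-0.199132))
       = 1.414473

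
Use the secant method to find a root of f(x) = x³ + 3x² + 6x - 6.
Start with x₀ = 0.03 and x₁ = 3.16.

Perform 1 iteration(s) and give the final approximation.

f(x) = x³ + 3x² + 6x - 6
x₀ = 0.03, x₁ = 3.16

Secant formula: x_{n+1} = x_n - f(x_n)(x_n - x_{n-1})/(f(x_n) - f(x_{n-1}))

Iteration 1:
  f(0.030000) = -5.817273
  f(3.160000) = 74.471296
  x_2 = 3.160000 - 74.471296×(3.160000 - 0.030000)/(74.471296 - (-5.817273))
       = 0.256783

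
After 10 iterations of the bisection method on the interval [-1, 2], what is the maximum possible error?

Bisection error bound: |error| ≤ (b-a)/2^n
|error| ≤ (2 - (-1))/2^10 = 3/2^10
|error| ≤ 0.0029296875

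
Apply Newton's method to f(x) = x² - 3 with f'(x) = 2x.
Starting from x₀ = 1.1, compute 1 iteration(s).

f(x) = x² - 3
f'(x) = 2x
x₀ = 1.1

Newton-Raphson formula: x_{n+1} = x_n - f(x_n)/f'(x_n)

Iteration 1:
  f(1.100000) = -1.790000
  f'(1.100000) = 2.200000
  x_1 = 1.100000 - (-1.790000)/2.200000 = 1.913636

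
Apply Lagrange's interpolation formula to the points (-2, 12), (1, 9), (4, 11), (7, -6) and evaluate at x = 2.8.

Lagrange interpolation formula:
P(x) = Σ yᵢ × Lᵢ(x)
where Lᵢ(x) = Π_{j≠i} (x - xⱼ)/(xᵢ - xⱼ)

L_0(2.8) = (2.8 - 1)/(-2 - 1) × (2.8 - 4)/(-2 - 4) × (2.8 - 7)/(-2 - 7) = -0.056000
L_1(2.8) = (2.8 - (-2))/(1 - (-2)) × (2.8 - 4)/(1 - 4) × (2.8 - 7)/(1 - 7) = 0.448000
L_2(2.8) = (2.8 - (-2))/(4 - (-2)) × (2.8 - 1)/(4 - 1) × (2.8 - 7)/(4 - 7) = 0.672000
L_3(2.8) = (2.8 - (-2))/(7 - (-2)) × (2.8 - 1)/(7 - 1) × (2.8 - 4)/(7 - 4) = -0.064000

P(2.8) = 12×L_0(2.8) + 9×L_1(2.8) + 11×L_2(2.8) + (-6)×L_3(2.8)
P(2.8) = 11.136000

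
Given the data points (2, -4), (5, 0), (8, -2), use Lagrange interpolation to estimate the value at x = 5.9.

Lagrange interpolation formula:
P(x) = Σ yᵢ × Lᵢ(x)
where Lᵢ(x) = Π_{j≠i} (x - xⱼ)/(xᵢ - xⱼ)

L_0(5.9) = (5.9 - 5)/(2 - 5) × (5.9 - 8)/(2 - 8) = -0.105000
L_1(5.9) = (5.9 - 2)/(5 - 2) × (5.9 - 8)/(5 - 8) = 0.910000
L_2(5.9) = (5.9 - 2)/(8 - 2) × (5.9 - 5)/(8 - 5) = 0.195000

P(5.9) = (-4)×L_0(5.9) + 0×L_1(5.9) + (-2)×L_2(5.9)
P(5.9) = 0.030000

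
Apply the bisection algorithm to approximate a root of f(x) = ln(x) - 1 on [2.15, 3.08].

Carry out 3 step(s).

f(x) = ln(x) - 1
Initial interval: [2.15, 3.08]

Iteration 1:
  c_1 = (2.150000 + 3.080000)/2 = 2.615000
  f(c_1) = f(2.615000) = -0.038736
  f(a) × f(c) ≥ 0, new interval: [2.615000, 3.080000]
Iteration 2:
  c_2 = (2.615000 + 3.080000)/2 = 2.847500
  f(c_2) = f(2.847500) = 0.046441
  f(a) × f(c) < 0, new interval: [2.615000, 2.847500]
Iteration 3:
  c_3 = (2.615000 + 2.847500)/2 = 2.731250
  f(c_3) = f(2.731250) = 0.004759
  f(a) × f(c) < 0, new interval: [2.615000, 2.731250]

After 3 iteration(s), the approximation is c_3 = 2.731250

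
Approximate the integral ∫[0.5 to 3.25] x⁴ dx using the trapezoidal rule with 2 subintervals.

f(x) = x⁴
a = 0.5, b = 3.25, n = 2
h = (b - a)/n = 1.375000

Trapezoidal rule: (h/2)[f(x₀) + 2f(x₁) + 2f(x₂) + ... + f(xₙ)]

x_0 = 0.5000, f(x_0) = 0.062500, coefficient = 1
x_1 = 1.8750, f(x_1) = 12.359619, coefficient = 2
x_2 = 3.2500, f(x_2) = 111.566406, coefficient = 1

I ≈ (1.375000/2) × 136.348145 = 93.739349
Exact value: 72.511914
Error: 21.227435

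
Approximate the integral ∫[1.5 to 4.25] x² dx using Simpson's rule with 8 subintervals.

f(x) = x²
a = 1.5, b = 4.25, n = 8
h = (b - a)/n = 0.343750

Simpson's rule: (h/3)[f(x₀) + 4f(x₁) + 2f(x₂) + ... + f(xₙ)]

x_0 = 1.5000, f(x_0) = 2.250000, coefficient = 1
x_1 = 1.8438, f(x_1) = 3.399414, coefficient = 4
x_2 = 2.1875, f(x_2) = 4.785156, coefficient = 2
x_3 = 2.5312, f(x_3) = 6.407227, coefficient = 4
x_4 = 2.8750, f(x_4) = 8.265625, coefficient = 2
x_5 = 3.2188, f(x_5) = 10.360352, coefficient = 4
x_6 = 3.5625, f(x_6) = 12.691406, coefficient = 2
x_7 = 3.9062, f(x_7) = 15.258789, coefficient = 4
x_8 = 4.2500, f(x_8) = 18.062500, coefficient = 1

I ≈ (0.343750/3) × 213.500000 = 24.463542
Exact value: 24.463542
Error: 0.000000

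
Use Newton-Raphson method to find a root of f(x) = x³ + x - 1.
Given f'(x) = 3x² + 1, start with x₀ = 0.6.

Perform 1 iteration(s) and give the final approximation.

f(x) = x³ + x - 1
f'(x) = 3x² + 1
x₀ = 0.6

Newton-Raphson formula: x_{n+1} = x_n - f(x_n)/f'(x_n)

Iteration 1:
  f(0.600000) = -0.184000
  f'(0.600000) = 2.080000
  x_1 = 0.600000 - (-0.184000)/2.080000 = 0.688462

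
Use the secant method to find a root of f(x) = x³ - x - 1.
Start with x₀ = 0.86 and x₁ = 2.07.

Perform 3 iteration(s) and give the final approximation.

f(x) = x³ - x - 1
x₀ = 0.86, x₁ = 2.07

Secant formula: x_{n+1} = x_n - f(x_n)(x_n - x_{n-1})/(f(x_n) - f(x_{n-1}))

Iteration 1:
  f(0.860000) = -1.223944
  f(2.070000) = 5.799743
  x_2 = 2.070000 - 5.799743×(2.070000 - 0.860000)/(5.799743 - (-1.223944))
       = 1.070854
Iteration 2:
  f(2.070000) = 5.799743
  f(1.070854) = -0.842876
  x_3 = 1.070854 - (-0.842876)×(1.070854 - 2.070000)/(-0.842876 - 5.799743)
       = 1.197635
Iteration 3:
  f(1.070854) = -0.842876
  f(1.197635) = -0.479833
  x_4 = 1.197635 - (-0.479833)×(1.197635 - 1.070854)/(-0.479833 - (-0.842876))
       = 1.365200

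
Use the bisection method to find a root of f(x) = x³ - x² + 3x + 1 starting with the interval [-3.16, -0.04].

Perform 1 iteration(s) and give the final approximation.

f(x) = x³ - x² + 3x + 1
Initial interval: [-3.16, -0.04]

Iteration 1:
  c_1 = (-3.160000 + (-0.040000))/2 = -1.600000
  f(c_1) = f(-1.600000) = -10.456000
  f(a) × f(c) ≥ 0, new interval: [-1.600000, -0.040000]

After 1 iteration(s), the approximation is c_1 = -1.600000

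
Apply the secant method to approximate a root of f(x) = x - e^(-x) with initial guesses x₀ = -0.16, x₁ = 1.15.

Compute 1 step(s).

f(x) = x - e^(-x)
x₀ = -0.16, x₁ = 1.15

Secant formula: x_{n+1} = x_n - f(x_n)(x_n - x_{n-1})/(f(x_n) - f(x_{n-1}))

Iteration 1:
  f(-0.160000) = -1.333511
  f(1.150000) = 0.833363
  x_2 = 1.150000 - 0.833363×(1.150000 - (-0.160000))/(0.833363 - (-1.333511))
       = 0.646184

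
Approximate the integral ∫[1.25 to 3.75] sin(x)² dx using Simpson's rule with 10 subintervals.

f(x) = sin(x)²
a = 1.25, b = 3.75, n = 10
h = (b - a)/n = 0.250000

Simpson's rule: (h/3)[f(x₀) + 4f(x₁) + 2f(x₂) + ... + f(xₙ)]

x_0 = 1.2500, f(x_0) = 0.900572, coefficient = 1
x_1 = 1.5000, f(x_1) = 0.994996, coefficient = 4
x_2 = 1.7500, f(x_2) = 0.968228, coefficient = 2
x_3 = 2.0000, f(x_3) = 0.826822, coefficient = 4
x_4 = 2.2500, f(x_4) = 0.605398, coefficient = 2
x_5 = 2.5000, f(x_5) = 0.358169, coefficient = 4
x_6 = 2.7500, f(x_6) = 0.145665, coefficient = 2
x_7 = 3.0000, f(x_7) = 0.019915, coefficient = 4
x_8 = 3.2500, f(x_8) = 0.011706, coefficient = 2
x_9 = 3.5000, f(x_9) = 0.123049, coefficient = 4
x_10 = 3.7500, f(x_10) = 0.326682, coefficient = 1

I ≈ (0.250000/3) × 13.981052 = 1.165088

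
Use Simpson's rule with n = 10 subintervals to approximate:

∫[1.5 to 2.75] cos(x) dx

f(x) = cos(x)
a = 1.5, b = 2.75, n = 10
h = (b - a)/n = 0.125000

Simpson's rule: (h/3)[f(x₀) + 4f(x₁) + 2f(x₂) + ... + f(xₙ)]

x_0 = 1.5000, f(x_0) = 0.070737, coefficient = 1
x_1 = 1.6250, f(x_1) = -0.054177, coefficient = 4
x_2 = 1.7500, f(x_2) = -0.178246, coefficient = 2
x_3 = 1.8750, f(x_3) = -0.299534, coefficient = 4
x_4 = 2.0000, f(x_4) = -0.416147, coefficient = 2
x_5 = 2.1250, f(x_5) = -0.526266, coefficient = 4
x_6 = 2.2500, f(x_6) = -0.628174, coefficient = 2
x_7 = 2.3750, f(x_7) = -0.720278, coefficient = 4
x_8 = 2.5000, f(x_8) = -0.801144, coefficient = 2
x_9 = 2.6250, f(x_9) = -0.869507, coefficient = 4
x_10 = 2.7500, f(x_10) = -0.924302, coefficient = 1

I ≈ (0.125000/3) × -14.780036 = -0.615835
Exact value: -0.615834
Error: 0.000001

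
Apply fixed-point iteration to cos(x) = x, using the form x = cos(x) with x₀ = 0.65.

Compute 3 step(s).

Equation: cos(x) = x
Fixed-point form: x = cos(x)
x₀ = 0.65

x_1 = g(0.650000) = 0.796084
x_2 = g(0.796084) = 0.699511
x_3 = g(0.699511) = 0.765157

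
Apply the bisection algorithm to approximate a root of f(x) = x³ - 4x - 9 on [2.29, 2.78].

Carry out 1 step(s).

f(x) = x³ - 4x - 9
Initial interval: [2.29, 2.78]

Iteration 1:
  c_1 = (2.290000 + 2.780000)/2 = 2.535000
  f(c_1) = f(2.535000) = -2.849520
  f(a) × f(c) ≥ 0, new interval: [2.535000, 2.780000]

After 1 iteration(s), the approximation is c_1 = 2.535000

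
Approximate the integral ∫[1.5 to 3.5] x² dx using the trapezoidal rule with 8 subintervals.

f(x) = x²
a = 1.5, b = 3.5, n = 8
h = (b - a)/n = 0.250000

Trapezoidal rule: (h/2)[f(x₀) + 2f(x₁) + 2f(x₂) + ... + f(xₙ)]

x_0 = 1.5000, f(x_0) = 2.250000, coefficient = 1
x_1 = 1.7500, f(x_1) = 3.062500, coefficient = 2
x_2 = 2.0000, f(x_2) = 4.000000, coefficient = 2
x_3 = 2.2500, f(x_3) = 5.062500, coefficient = 2
x_4 = 2.5000, f(x_4) = 6.250000, coefficient = 2
x_5 = 2.7500, f(x_5) = 7.562500, coefficient = 2
x_6 = 3.0000, f(x_6) = 9.000000, coefficient = 2
x_7 = 3.2500, f(x_7) = 10.562500, coefficient = 2
x_8 = 3.5000, f(x_8) = 12.250000, coefficient = 1

I ≈ (0.250000/2) × 105.500000 = 13.187500
Exact value: 13.166667
Error: 0.020833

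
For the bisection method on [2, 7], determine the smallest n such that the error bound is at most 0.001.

We need (b-a)/2^n ≤ 0.001
(7 - 2)/2^n ≤ 0.001
5/2^n ≤ 0.001
2^n ≥ 5000
n ≥ log₂(5000) = 12.29
n ≥ 13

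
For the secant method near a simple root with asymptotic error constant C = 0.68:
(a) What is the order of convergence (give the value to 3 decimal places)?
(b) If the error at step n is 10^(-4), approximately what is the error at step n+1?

(a) Secant method has superlinear convergence with order φ = (1+√5)/2 ≈ 1.618.
    This means |e_{n+1}| ≈ C|e_n|^1.618.

(b) With |e_n| = 10^(-4) and C = 0.68:
    |e_{n+1}| ≈ 0.68 × (10^(-4))^1.618 = 0.68 × 10^(-6.47)

(a) ≈ 1.618 (golden ratio); (b) |e_{n+1}| ≈ 2.293e-07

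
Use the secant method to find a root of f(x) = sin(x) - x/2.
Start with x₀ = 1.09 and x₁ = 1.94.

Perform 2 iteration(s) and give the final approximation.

f(x) = sin(x) - x/2
x₀ = 1.09, x₁ = 1.94

Secant formula: x_{n+1} = x_n - f(x_n)(x_n - x_{n-1})/(f(x_n) - f(x_{n-1}))

Iteration 1:
  f(1.090000) = 0.341627
  f(1.940000) = -0.037385
  x_2 = 1.940000 - (-0.037385)×(1.940000 - 1.090000)/(-0.037385 - 0.341627)
       = 1.856158
Iteration 2:
  f(1.940000) = -0.037385
  f(1.856158) = 0.031481
  x_3 = 1.856158 - 0.031481×(1.856158 - 1.940000)/(0.031481 - (-0.037385))
       = 1.894485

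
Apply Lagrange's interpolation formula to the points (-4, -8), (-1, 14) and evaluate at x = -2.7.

Lagrange interpolation formula:
P(x) = Σ yᵢ × Lᵢ(x)
where Lᵢ(x) = Π_{j≠i} (x - xⱼ)/(xᵢ - xⱼ)

L_0(-2.7) = (-2.7 - (-1))/(-4 - (-1)) = 0.566667
L_1(-2.7) = (-2.7 - (-4))/(-1 - (-4)) = 0.433333

P(-2.7) = (-8)×L_0(-2.7) + 14×L_1(-2.7)
P(-2.7) = 1.533333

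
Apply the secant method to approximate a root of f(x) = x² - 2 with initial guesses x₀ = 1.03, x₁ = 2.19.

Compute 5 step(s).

f(x) = x² - 2
x₀ = 1.03, x₁ = 2.19

Secant formula: x_{n+1} = x_n - f(x_n)(x_n - x_{n-1})/(f(x_n) - f(x_{n-1}))

Iteration 1:
  f(1.030000) = -0.939100
  f(2.190000) = 2.796100
  x_2 = 2.190000 - 2.796100×(2.190000 - 1.030000)/(2.796100 - (-0.939100))
       = 1.321646
Iteration 2:
  f(2.190000) = 2.796100
  f(1.321646) = -0.253252
  x_3 = 1.321646 - (-0.253252)×(1.321646 - 2.190000)/(-0.253252 - 2.796100)
       = 1.393764
Iteration 3:
  f(1.321646) = -0.253252
  f(1.393764) = -0.057423
  x_4 = 1.393764 - (-0.057423)×(1.393764 - 1.321646)/(-0.057423 - (-0.253252))
       = 1.414911
Iteration 4:
  f(1.393764) = -0.057423
  f(1.414911) = 0.001972
  x_5 = 1.414911 - 0.001972×(1.414911 - 1.393764)/(0.001972 - (-0.057423))
       = 1.414208
Iteration 5:
  f(1.414911) = 0.001972
  f(1.414208) = -0.000014
  x_6 = 1.414208 - (-0.000014)×(1.414208 - 1.414911)/(-0.000014 - 0.001972)
       = 1.414214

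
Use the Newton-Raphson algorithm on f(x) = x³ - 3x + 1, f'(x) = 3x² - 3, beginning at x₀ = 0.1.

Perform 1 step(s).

f(x) = x³ - 3x + 1
f'(x) = 3x² - 3
x₀ = 0.1

Newton-Raphson formula: x_{n+1} = x_n - f(x_n)/f'(x_n)

Iteration 1:
  f(0.100000) = 0.701000
  f'(0.100000) = -2.970000
  x_1 = 0.100000 - 0.701000/(-2.970000) = 0.336027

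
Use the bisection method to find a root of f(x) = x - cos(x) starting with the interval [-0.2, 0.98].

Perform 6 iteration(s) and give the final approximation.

f(x) = x - cos(x)
Initial interval: [-0.2, 0.98]

Iteration 1:
  c_1 = (-0.200000 + 0.980000)/2 = 0.390000
  f(c_1) = f(0.390000) = -0.534909
  f(a) × f(c) ≥ 0, new interval: [0.390000, 0.980000]
Iteration 2:
  c_2 = (0.390000 + 0.980000)/2 = 0.685000
  f(c_2) = f(0.685000) = -0.089419
  f(a) × f(c) ≥ 0, new interval: [0.685000, 0.980000]
Iteration 3:
  c_3 = (0.685000 + 0.980000)/2 = 0.832500
  f(c_3) = f(0.832500) = 0.159471
  f(a) × f(c) < 0, new interval: [0.685000, 0.832500]
Iteration 4:
  c_4 = (0.685000 + 0.832500)/2 = 0.758750
  f(c_4) = f(0.758750) = 0.033053
  f(a) × f(c) < 0, new interval: [0.685000, 0.758750]
Iteration 5:
  c_5 = (0.685000 + 0.758750)/2 = 0.721875
  f(c_5) = f(0.721875) = -0.028693
  f(a) × f(c) ≥ 0, new interval: [0.721875, 0.758750]
Iteration 6:
  c_6 = (0.721875 + 0.758750)/2 = 0.740313
  f(c_6) = f(0.740313) = 0.002055
  f(a) × f(c) < 0, new interval: [0.721875, 0.740313]

After 6 iteration(s), the approximation is c_6 = 0.740313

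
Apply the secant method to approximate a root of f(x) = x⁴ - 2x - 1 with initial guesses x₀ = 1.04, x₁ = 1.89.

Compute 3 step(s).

f(x) = x⁴ - 2x - 1
x₀ = 1.04, x₁ = 1.89

Secant formula: x_{n+1} = x_n - f(x_n)(x_n - x_{n-1})/(f(x_n) - f(x_{n-1}))

Iteration 1:
  f(1.040000) = -1.910141
  f(1.890000) = 7.979898
  x_2 = 1.890000 - 7.979898×(1.890000 - 1.040000)/(7.979898 - (-1.910141))
       = 1.204167
Iteration 2:
  f(1.890000) = 7.979898
  f(1.204167) = -1.305780
  x_3 = 1.204167 - (-1.305780)×(1.204167 - 1.890000)/(-1.305780 - 7.979898)
       = 1.300611
Iteration 3:
  f(1.204167) = -1.305780
  f(1.300611) = -0.739748
  x_4 = 1.300611 - (-0.739748)×(1.300611 - 1.204167)/(-0.739748 - (-1.305780))
       = 1.426654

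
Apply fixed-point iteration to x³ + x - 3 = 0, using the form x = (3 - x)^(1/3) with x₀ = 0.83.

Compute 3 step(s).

Equation: x³ + x - 3 = 0
Fixed-point form: x = (3 - x)^(1/3)
x₀ = 0.83

x_1 = g(0.830000) = 1.294653
x_2 = g(1.294653) = 1.194733
x_3 = g(1.194733) = 1.217626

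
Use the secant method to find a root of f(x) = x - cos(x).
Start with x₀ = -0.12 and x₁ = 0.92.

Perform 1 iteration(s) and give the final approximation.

f(x) = x - cos(x)
x₀ = -0.12, x₁ = 0.92

Secant formula: x_{n+1} = x_n - f(x_n)(x_n - x_{n-1})/(f(x_n) - f(x_{n-1}))

Iteration 1:
  f(-0.120000) = -1.112809
  f(0.920000) = 0.314180
  x_2 = 0.920000 - 0.314180×(0.920000 - (-0.120000))/(0.314180 - (-1.112809))
       = 0.691023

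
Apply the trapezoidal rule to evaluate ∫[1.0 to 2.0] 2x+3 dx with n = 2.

f(x) = 2x+3
a = 1.0, b = 2.0, n = 2
h = (b - a)/n = 0.500000

Trapezoidal rule: (h/2)[f(x₀) + 2f(x₁) + 2f(x₂) + ... + f(xₙ)]

x_0 = 1.0000, f(x_0) = 5.000000, coefficient = 1
x_1 = 1.5000, f(x_1) = 6.000000, coefficient = 2
x_2 = 2.0000, f(x_2) = 7.000000, coefficient = 1

I ≈ (0.500000/2) × 24.000000 = 6.000000
Exact value: 6.000000
Error: 0.000000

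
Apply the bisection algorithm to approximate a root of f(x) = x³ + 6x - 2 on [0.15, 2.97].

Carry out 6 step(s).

f(x) = x³ + 6x - 2
Initial interval: [0.15, 2.97]

Iteration 1:
  c_1 = (0.150000 + 2.970000)/2 = 1.560000
  f(c_1) = f(1.560000) = 11.156416
  f(a) × f(c) < 0, new interval: [0.150000, 1.560000]
Iteration 2:
  c_2 = (0.150000 + 1.560000)/2 = 0.855000
  f(c_2) = f(0.855000) = 3.755026
  f(a) × f(c) < 0, new interval: [0.150000, 0.855000]
Iteration 3:
  c_3 = (0.150000 + 0.855000)/2 = 0.502500
  f(c_3) = f(0.502500) = 1.141884
  f(a) × f(c) < 0, new interval: [0.150000, 0.502500]
Iteration 4:
  c_4 = (0.150000 + 0.502500)/2 = 0.326250
  f(c_4) = f(0.326250) = -0.007774
  f(a) × f(c) ≥ 0, new interval: [0.326250, 0.502500]
Iteration 5:
  c_5 = (0.326250 + 0.502500)/2 = 0.414375
  f(c_5) = f(0.414375) = 0.557401
  f(a) × f(c) < 0, new interval: [0.326250, 0.414375]
Iteration 6:
  c_6 = (0.326250 + 0.414375)/2 = 0.370312
  f(c_6) = f(0.370312) = 0.272656
  f(a) × f(c) < 0, new interval: [0.326250, 0.370312]

After 6 iteration(s), the approximation is c_6 = 0.370312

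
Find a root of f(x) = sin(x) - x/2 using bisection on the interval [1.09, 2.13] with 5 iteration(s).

f(x) = sin(x) - x/2
Initial interval: [1.09, 2.13]

Iteration 1:
  c_1 = (1.090000 + 2.130000)/2 = 1.610000
  f(c_1) = f(1.610000) = 0.194232
  f(a) × f(c) ≥ 0, new interval: [1.610000, 2.130000]
Iteration 2:
  c_2 = (1.610000 + 2.130000)/2 = 1.870000
  f(c_2) = f(1.870000) = 0.020572
  f(a) × f(c) ≥ 0, new interval: [1.870000, 2.130000]
Iteration 3:
  c_3 = (1.870000 + 2.130000)/2 = 2.000000
  f(c_3) = f(2.000000) = -0.090703
  f(a) × f(c) < 0, new interval: [1.870000, 2.000000]
Iteration 4:
  c_4 = (1.870000 + 2.000000)/2 = 1.935000
  f(c_4) = f(1.935000) = -0.033092
  f(a) × f(c) < 0, new interval: [1.870000, 1.935000]
Iteration 5:
  c_5 = (1.870000 + 1.935000)/2 = 1.902500
  f(c_5) = f(1.902500) = -0.005761
  f(a) × f(c) < 0, new interval: [1.870000, 1.902500]

After 5 iteration(s), the approximation is c_5 = 1.902500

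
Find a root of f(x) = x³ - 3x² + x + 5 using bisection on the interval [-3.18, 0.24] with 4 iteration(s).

f(x) = x³ - 3x² + x + 5
Initial interval: [-3.18, 0.24]

Iteration 1:
  c_1 = (-3.180000 + 0.240000)/2 = -1.470000
  f(c_1) = f(-1.470000) = -6.129223
  f(a) × f(c) ≥ 0, new interval: [-1.470000, 0.240000]
Iteration 2:
  c_2 = (-1.470000 + 0.240000)/2 = -0.615000
  f(c_2) = f(-0.615000) = 3.017717
  f(a) × f(c) < 0, new interval: [-1.470000, -0.615000]
Iteration 3:
  c_3 = (-1.470000 + (-0.615000))/2 = -1.042500
  f(c_3) = f(-1.042500) = -0.435914
  f(a) × f(c) ≥ 0, new interval: [-1.042500, -0.615000]
Iteration 4:
  c_4 = (-1.042500 + (-0.615000))/2 = -0.828750
  f(c_4) = f(-0.828750) = 1.541563
  f(a) × f(c) < 0, new interval: [-1.042500, -0.828750]

After 4 iteration(s), the approximation is c_4 = -0.828750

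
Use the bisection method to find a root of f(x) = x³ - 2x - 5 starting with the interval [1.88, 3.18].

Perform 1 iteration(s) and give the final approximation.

f(x) = x³ - 2x - 5
Initial interval: [1.88, 3.18]

Iteration 1:
  c_1 = (1.880000 + 3.180000)/2 = 2.530000
  f(c_1) = f(2.530000) = 6.134277
  f(a) × f(c) < 0, new interval: [1.880000, 2.530000]

After 1 iteration(s), the approximation is c_1 = 2.530000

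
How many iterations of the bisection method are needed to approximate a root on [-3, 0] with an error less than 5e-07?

We need (b-a)/2^n ≤ 5e-07
(0 - (-3))/2^n ≤ 5e-07
3/2^n ≤ 5e-07
2^n ≥ 6000000
n ≥ log₂(6000000) = 22.52
n ≥ 23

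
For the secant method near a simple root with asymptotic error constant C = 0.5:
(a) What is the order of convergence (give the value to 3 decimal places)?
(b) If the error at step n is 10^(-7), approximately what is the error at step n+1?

(a) Secant method has superlinear convergence with order φ = (1+√5)/2 ≈ 1.618.
    This means |e_{n+1}| ≈ C|e_n|^1.618.

(b) With |e_n| = 10^(-7) and C = 0.5:
    |e_{n+1}| ≈ 0.5 × (10^(-7))^1.618 = 0.5 × 10^(-11.33)

(a) ≈ 1.618 (golden ratio); (b) |e_{n+1}| ≈ 2.359e-12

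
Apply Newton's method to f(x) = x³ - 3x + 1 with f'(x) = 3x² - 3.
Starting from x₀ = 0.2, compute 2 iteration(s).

f(x) = x³ - 3x + 1
f'(x) = 3x² - 3
x₀ = 0.2

Newton-Raphson formula: x_{n+1} = x_n - f(x_n)/f'(x_n)

Iteration 1:
  f(0.200000) = 0.408000
  f'(0.200000) = -2.880000
  x_1 = 0.200000 - 0.408000/(-2.880000) = 0.341667
Iteration 2:
  f(0.341667) = 0.014885
  f'(0.341667) = -2.649792
  x_2 = 0.341667 - 0.014885/(-2.649792) = 0.347284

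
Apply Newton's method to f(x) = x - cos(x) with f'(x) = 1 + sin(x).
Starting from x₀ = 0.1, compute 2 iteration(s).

f(x) = x - cos(x)
f'(x) = 1 + sin(x)
x₀ = 0.1

Newton-Raphson formula: x_{n+1} = x_n - f(x_n)/f'(x_n)

Iteration 1:
  f(0.100000) = -0.895004
  f'(0.100000) = 1.099833
  x_1 = 0.100000 - (-0.895004)/1.099833 = 0.913763
Iteration 2:
  f(0.913763) = 0.302993
  f'(0.913763) = 1.791808
  x_2 = 0.913763 - 0.302993/1.791808 = 0.744664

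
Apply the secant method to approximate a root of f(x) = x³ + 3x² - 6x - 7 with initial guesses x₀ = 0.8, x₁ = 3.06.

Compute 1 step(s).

f(x) = x³ + 3x² - 6x - 7
x₀ = 0.8, x₁ = 3.06

Secant formula: x_{n+1} = x_n - f(x_n)(x_n - x_{n-1})/(f(x_n) - f(x_{n-1}))

Iteration 1:
  f(0.800000) = -9.368000
  f(3.060000) = 31.383416
  x_2 = 3.060000 - 31.383416×(3.060000 - 0.800000)/(31.383416 - (-9.368000))
       = 1.319532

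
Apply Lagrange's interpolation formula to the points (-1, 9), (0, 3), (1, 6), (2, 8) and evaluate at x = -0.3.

Lagrange interpolation formula:
P(x) = Σ yᵢ × Lᵢ(x)
where Lᵢ(x) = Π_{j≠i} (x - xⱼ)/(xᵢ - xⱼ)

L_0(-0.3) = (-0.3 - 0)/(-1 - 0) × (-0.3 - 1)/(-1 - 1) × (-0.3 - 2)/(-1 - 2) = 0.149500
L_1(-0.3) = (-0.3 - (-1))/(0 - (-1)) × (-0.3 - 1)/(0 - 1) × (-0.3 - 2)/(0 - 2) = 1.046500
L_2(-0.3) = (-0.3 - (-1))/(1 - (-1)) × (-0.3 - 0)/(1 - 0) × (-0.3 - 2)/(1 - 2) = -0.241500
L_3(-0.3) = (-0.3 - (-1))/(2 - (-1)) × (-0.3 - 0)/(2 - 0) × (-0.3 - 1)/(2 - 1) = 0.045500

P(-0.3) = 9×L_0(-0.3) + 3×L_1(-0.3) + 6×L_2(-0.3) + 8×L_3(-0.3)
P(-0.3) = 3.400000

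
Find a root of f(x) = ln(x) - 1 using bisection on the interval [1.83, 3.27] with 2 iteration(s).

f(x) = ln(x) - 1
Initial interval: [1.83, 3.27]

Iteration 1:
  c_1 = (1.830000 + 3.270000)/2 = 2.550000
  f(c_1) = f(2.550000) = -0.063907
  f(a) × f(c) ≥ 0, new interval: [2.550000, 3.270000]
Iteration 2:
  c_2 = (2.550000 + 3.270000)/2 = 2.910000
  f(c_2) = f(2.910000) = 0.068153
  f(a) × f(c) < 0, new interval: [2.550000, 2.910000]

After 2 iteration(s), the approximation is c_2 = 2.910000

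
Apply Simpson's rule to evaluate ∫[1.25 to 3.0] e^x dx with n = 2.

f(x) = e^x
a = 1.25, b = 3.0, n = 2
h = (b - a)/n = 0.875000

Simpson's rule: (h/3)[f(x₀) + 4f(x₁) + 2f(x₂) + ... + f(xₙ)]

x_0 = 1.2500, f(x_0) = 3.490343, coefficient = 1
x_1 = 2.1250, f(x_1) = 8.372897, coefficient = 4
x_2 = 3.0000, f(x_2) = 20.085537, coefficient = 1

I ≈ (0.875000/3) × 57.067470 = 16.644679
Exact value: 16.595194
Error: 0.049485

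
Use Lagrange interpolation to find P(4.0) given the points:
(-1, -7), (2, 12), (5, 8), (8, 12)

Lagrange interpolation formula:
P(x) = Σ yᵢ × Lᵢ(x)
where Lᵢ(x) = Π_{j≠i} (x - xⱼ)/(xᵢ - xⱼ)

L_0(4.0) = (4.0 - 2)/(-1 - 2) × (4.0 - 5)/(-1 - 5) × (4.0 - 8)/(-1 - 8) = -0.049383
L_1(4.0) = (4.0 - (-1))/(2 - (-1)) × (4.0 - 5)/(2 - 5) × (4.0 - 8)/(2 - 8) = 0.370370
L_2(4.0) = (4.0 - (-1))/(5 - (-1)) × (4.0 - 2)/(5 - 2) × (4.0 - 8)/(5 - 8) = 0.740741
L_3(4.0) = (4.0 - (-1))/(8 - (-1)) × (4.0 - 2)/(8 - 2) × (4.0 - 5)/(8 - 5) = -0.061728

P(4.0) = (-7)×L_0(4.0) + 12×L_1(4.0) + 8×L_2(4.0) + 12×L_3(4.0)
P(4.0) = 9.975309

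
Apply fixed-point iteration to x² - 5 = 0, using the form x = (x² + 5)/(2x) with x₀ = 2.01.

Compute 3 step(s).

Equation: x² - 5 = 0
Fixed-point form: x = (x² + 5)/(2x)
x₀ = 2.01

x_1 = g(2.010000) = 2.248781
x_2 = g(2.248781) = 2.236104
x_3 = g(2.236104) = 2.236068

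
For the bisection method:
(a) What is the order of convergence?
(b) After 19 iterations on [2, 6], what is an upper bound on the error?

(a) Bisection has linear (order 1) convergence; the error is halved each step.

(b) Error bound = (b-a)/2^n = (6 - 2)/2^{19}
    = 4/2^{19}

(a) 1 (linear); (b) error ≤ 7.63e-06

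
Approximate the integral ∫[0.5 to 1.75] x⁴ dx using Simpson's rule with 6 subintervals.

f(x) = x⁴
a = 0.5, b = 1.75, n = 6
h = (b - a)/n = 0.208333

Simpson's rule: (h/3)[f(x₀) + 4f(x₁) + 2f(x₂) + ... + f(xₙ)]

x_0 = 0.5000, f(x_0) = 0.062500, coefficient = 1
x_1 = 0.7083, f(x_1) = 0.251739, coefficient = 4
x_2 = 0.9167, f(x_2) = 0.706067, coefficient = 2
x_3 = 1.1250, f(x_3) = 1.601807, coefficient = 4
x_4 = 1.3333, f(x_4) = 3.160494, coefficient = 2
x_5 = 1.5417, f(x_5) = 5.648875, coefficient = 4
x_6 = 1.7500, f(x_6) = 9.378906, coefficient = 1

I ≈ (0.208333/3) × 47.184209 = 3.276681
Exact value: 3.276367
Error: 0.000314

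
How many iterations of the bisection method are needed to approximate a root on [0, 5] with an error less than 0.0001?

We need (b-a)/2^n ≤ 0.0001
(5 - 0)/2^n ≤ 0.0001
5/2^n ≤ 0.0001
2^n ≥ 50000
n ≥ log₂(50000) = 15.61
n ≥ 16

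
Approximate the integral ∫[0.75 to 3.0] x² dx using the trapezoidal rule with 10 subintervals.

f(x) = x²
a = 0.75, b = 3.0, n = 10
h = (b - a)/n = 0.225000

Trapezoidal rule: (h/2)[f(x₀) + 2f(x₁) + 2f(x₂) + ... + f(xₙ)]

x_0 = 0.7500, f(x_0) = 0.562500, coefficient = 1
x_1 = 0.9750, f(x_1) = 0.950625, coefficient = 2
x_2 = 1.2000, f(x_2) = 1.440000, coefficient = 2
x_3 = 1.4250, f(x_3) = 2.030625, coefficient = 2
x_4 = 1.6500, f(x_4) = 2.722500, coefficient = 2
x_5 = 1.8750, f(x_5) = 3.515625, coefficient = 2
x_6 = 2.1000, f(x_6) = 4.410000, coefficient = 2
x_7 = 2.3250, f(x_7) = 5.405625, coefficient = 2
x_8 = 2.5500, f(x_8) = 6.502500, coefficient = 2
x_9 = 2.7750, f(x_9) = 7.700625, coefficient = 2
x_10 = 3.0000, f(x_10) = 9.000000, coefficient = 1

I ≈ (0.225000/2) × 78.918750 = 8.878359
Exact value: 8.859375
Error: 0.018984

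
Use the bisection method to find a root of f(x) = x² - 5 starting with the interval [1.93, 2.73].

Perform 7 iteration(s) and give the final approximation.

f(x) = x² - 5
Initial interval: [1.93, 2.73]

Iteration 1:
  c_1 = (1.930000 + 2.730000)/2 = 2.330000
  f(c_1) = f(2.330000) = 0.428900
  f(a) × f(c) < 0, new interval: [1.930000, 2.330000]
Iteration 2:
  c_2 = (1.930000 + 2.330000)/2 = 2.130000
  f(c_2) = f(2.130000) = -0.463100
  f(a) × f(c) ≥ 0, new interval: [2.130000, 2.330000]
Iteration 3:
  c_3 = (2.130000 + 2.330000)/2 = 2.230000
  f(c_3) = f(2.230000) = -0.027100
  f(a) × f(c) ≥ 0, new interval: [2.230000, 2.330000]
Iteration 4:
  c_4 = (2.230000 + 2.330000)/2 = 2.280000
  f(c_4) = f(2.280000) = 0.198400
  f(a) × f(c) < 0, new interval: [2.230000, 2.280000]
Iteration 5:
  c_5 = (2.230000 + 2.280000)/2 = 2.255000
  f(c_5) = f(2.255000) = 0.085025
  f(a) × f(c) < 0, new interval: [2.230000, 2.255000]
Iteration 6:
  c_6 = (2.230000 + 2.255000)/2 = 2.242500
  f(c_6) = f(2.242500) = 0.028806
  f(a) × f(c) < 0, new interval: [2.230000, 2.242500]
Iteration 7:
  c_7 = (2.230000 + 2.242500)/2 = 2.236250
  f(c_7) = f(2.236250) = 0.000814
  f(a) × f(c) < 0, new interval: [2.230000, 2.236250]

After 7 iteration(s), the approximation is c_7 = 2.236250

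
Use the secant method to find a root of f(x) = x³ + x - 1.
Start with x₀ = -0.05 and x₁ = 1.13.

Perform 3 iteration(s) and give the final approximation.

f(x) = x³ + x - 1
x₀ = -0.05, x₁ = 1.13

Secant formula: x_{n+1} = x_n - f(x_n)(x_n - x_{n-1})/(f(x_n) - f(x_{n-1}))

Iteration 1:
  f(-0.050000) = -1.050125
  f(1.130000) = 1.572897
  x_2 = 1.130000 - 1.572897×(1.130000 - (-0.050000))/(1.572897 - (-1.050125))
       = 0.422412
Iteration 2:
  f(1.130000) = 1.572897
  f(0.422412) = -0.502216
  x_3 = 0.422412 - (-0.502216)×(0.422412 - 1.130000)/(-0.502216 - 1.572897)
       = 0.593662
Iteration 3:
  f(0.422412) = -0.502216
  f(0.593662) = -0.197112
  x_4 = 0.593662 - (-0.197112)×(0.593662 - 0.422412)/(-0.197112 - (-0.502216))
       = 0.704297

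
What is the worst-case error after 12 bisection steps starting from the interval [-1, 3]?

Bisection error bound: |error| ≤ (b-a)/2^n
|error| ≤ (3 - (-1))/2^12 = 4/2^12
|error| ≤ 0.0009765625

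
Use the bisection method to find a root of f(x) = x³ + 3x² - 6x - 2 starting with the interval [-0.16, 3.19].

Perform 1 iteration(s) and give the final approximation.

f(x) = x³ + 3x² - 6x - 2
Initial interval: [-0.16, 3.19]

Iteration 1:
  c_1 = (-0.160000 + 3.190000)/2 = 1.515000
  f(c_1) = f(1.515000) = -0.727059
  f(a) × f(c) ≥ 0, new interval: [1.515000, 3.190000]

After 1 iteration(s), the approximation is c_1 = 1.515000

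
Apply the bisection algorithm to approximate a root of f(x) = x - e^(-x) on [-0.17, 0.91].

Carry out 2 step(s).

f(x) = x - e^(-x)
Initial interval: [-0.17, 0.91]

Iteration 1:
  c_1 = (-0.170000 + 0.910000)/2 = 0.370000
  f(c_1) = f(0.370000) = -0.320734
  f(a) × f(c) ≥ 0, new interval: [0.370000, 0.910000]
Iteration 2:
  c_2 = (0.370000 + 0.910000)/2 = 0.640000
  f(c_2) = f(0.640000) = 0.112708
  f(a) × f(c) < 0, new interval: [0.370000, 0.640000]

After 2 iteration(s), the approximation is c_2 = 0.640000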